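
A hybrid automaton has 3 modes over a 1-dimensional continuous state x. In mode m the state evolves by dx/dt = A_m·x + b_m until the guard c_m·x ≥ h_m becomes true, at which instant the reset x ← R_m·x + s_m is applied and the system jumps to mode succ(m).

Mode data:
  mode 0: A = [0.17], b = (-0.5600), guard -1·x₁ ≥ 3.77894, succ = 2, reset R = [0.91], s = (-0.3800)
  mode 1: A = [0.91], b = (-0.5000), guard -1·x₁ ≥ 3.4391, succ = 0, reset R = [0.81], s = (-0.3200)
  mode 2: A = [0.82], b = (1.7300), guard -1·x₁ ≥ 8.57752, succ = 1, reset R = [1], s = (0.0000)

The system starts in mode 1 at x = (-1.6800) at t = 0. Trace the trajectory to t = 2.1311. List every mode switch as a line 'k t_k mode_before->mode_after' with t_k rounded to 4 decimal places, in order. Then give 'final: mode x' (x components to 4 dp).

Mode 1: guard c·x = 3.4391 hit at Δt = 0.6392 (t = 0.6392), x⁻ = (-3.4391) → reset → x⁺ = (-3.1057), jump to mode 0
Mode 0: guard c·x = 3.7789 hit at Δt = 0.5884 (t = 1.2276), x⁻ = (-3.7789) → reset → x⁺ = (-3.8188), jump to mode 2
Mode 2: flow for 0.9035 to horizon, guard not reached → x = (-5.6950)

1 0.6392 1->0
2 1.2276 0->2
final: 2 -5.6950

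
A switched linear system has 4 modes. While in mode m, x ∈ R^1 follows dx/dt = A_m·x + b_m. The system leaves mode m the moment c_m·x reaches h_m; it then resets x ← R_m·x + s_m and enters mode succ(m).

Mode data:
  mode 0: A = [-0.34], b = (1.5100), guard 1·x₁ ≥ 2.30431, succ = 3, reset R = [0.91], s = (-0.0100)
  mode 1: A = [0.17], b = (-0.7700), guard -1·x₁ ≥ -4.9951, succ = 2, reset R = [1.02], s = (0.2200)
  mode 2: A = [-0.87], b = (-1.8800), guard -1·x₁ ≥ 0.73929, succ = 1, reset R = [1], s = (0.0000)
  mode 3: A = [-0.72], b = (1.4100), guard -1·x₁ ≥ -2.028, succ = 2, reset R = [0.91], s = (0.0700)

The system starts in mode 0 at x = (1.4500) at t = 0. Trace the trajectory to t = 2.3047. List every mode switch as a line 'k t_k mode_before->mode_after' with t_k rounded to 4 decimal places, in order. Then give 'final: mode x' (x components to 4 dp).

1 0.9892 0->3
2 1.8404 3->2
final: 2 0.5609

Mode 0: guard c·x = 2.3043 hit at Δt = 0.9892 (t = 0.9892), x⁻ = (2.3043) → reset → x⁺ = (2.0869), jump to mode 3
Mode 3: guard c·x = -2.0280 hit at Δt = 0.8512 (t = 1.8404), x⁻ = (2.0280) → reset → x⁺ = (1.9155), jump to mode 2
Mode 2: flow for 0.4643 to horizon, guard not reached → x = (0.5609)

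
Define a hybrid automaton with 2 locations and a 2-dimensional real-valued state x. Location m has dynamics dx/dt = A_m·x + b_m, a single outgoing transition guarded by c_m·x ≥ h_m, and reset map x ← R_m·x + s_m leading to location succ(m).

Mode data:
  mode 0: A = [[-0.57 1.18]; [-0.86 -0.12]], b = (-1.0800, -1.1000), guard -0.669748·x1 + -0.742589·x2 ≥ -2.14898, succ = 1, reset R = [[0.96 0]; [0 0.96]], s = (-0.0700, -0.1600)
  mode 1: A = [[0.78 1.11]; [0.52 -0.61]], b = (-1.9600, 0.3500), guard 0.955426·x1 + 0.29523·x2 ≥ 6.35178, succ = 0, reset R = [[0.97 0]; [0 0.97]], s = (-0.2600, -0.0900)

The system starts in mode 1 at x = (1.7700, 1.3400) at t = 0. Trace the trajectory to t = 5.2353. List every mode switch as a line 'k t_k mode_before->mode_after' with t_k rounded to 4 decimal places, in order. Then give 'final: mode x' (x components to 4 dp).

Mode 1: guard c·x = 6.3518 hit at Δt = 1.5411 (t = 1.5411), x⁻ = (5.8125, 2.7043) → reset → x⁺ = (5.3781, 2.5332), jump to mode 0
Mode 0: guard c·x = -2.1490 hit at Δt = 0.5827 (t = 2.1238), x⁻ = (3.8068, -0.5394) → reset → x⁺ = (3.5845, -0.6779), jump to mode 1
Mode 1: guard c·x = 6.3518 hit at Δt = 1.1483 (t = 3.2721), x⁻ = (6.0631, 1.8931) → reset → x⁺ = (5.6212, 1.7463), jump to mode 0
Mode 0: guard c·x = -2.1490 hit at Δt = 0.4657 (t = 3.7377), x⁻ = (4.0496, -0.7584) → reset → x⁺ = (3.8176, -0.8881), jump to mode 1
Mode 1: guard c·x = 6.3518 hit at Δt = 1.0873 (t = 4.8250), x⁻ = (6.1071, 1.7507) → reset → x⁺ = (5.6639, 1.6082), jump to mode 0
Mode 0: flow for 0.4103 to horizon, guard not reached → x = (4.2565, -0.6370)

1 1.5411 1->0
2 2.1238 0->1
3 3.2721 1->0
4 3.7377 0->1
5 4.8250 1->0
final: 0 4.2565 -0.6370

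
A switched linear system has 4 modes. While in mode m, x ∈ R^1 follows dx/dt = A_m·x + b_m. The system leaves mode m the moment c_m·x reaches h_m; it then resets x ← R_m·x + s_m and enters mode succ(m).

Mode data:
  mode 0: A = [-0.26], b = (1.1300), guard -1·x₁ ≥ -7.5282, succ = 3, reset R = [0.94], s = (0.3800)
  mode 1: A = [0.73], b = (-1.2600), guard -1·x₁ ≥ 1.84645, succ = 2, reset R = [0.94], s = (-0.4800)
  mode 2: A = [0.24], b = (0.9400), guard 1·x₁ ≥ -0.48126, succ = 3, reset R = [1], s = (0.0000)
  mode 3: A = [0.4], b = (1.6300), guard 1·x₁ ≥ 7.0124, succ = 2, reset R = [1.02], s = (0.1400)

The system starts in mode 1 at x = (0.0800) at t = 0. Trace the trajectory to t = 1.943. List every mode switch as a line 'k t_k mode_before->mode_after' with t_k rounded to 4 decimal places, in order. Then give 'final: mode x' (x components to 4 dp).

1 1.0615 1->2
final: 2 -1.8149

Mode 1: guard c·x = 1.8464 hit at Δt = 1.0615 (t = 1.0615), x⁻ = (-1.8464) → reset → x⁺ = (-2.2157), jump to mode 2
Mode 2: flow for 0.8815 to horizon, guard not reached → x = (-1.8149)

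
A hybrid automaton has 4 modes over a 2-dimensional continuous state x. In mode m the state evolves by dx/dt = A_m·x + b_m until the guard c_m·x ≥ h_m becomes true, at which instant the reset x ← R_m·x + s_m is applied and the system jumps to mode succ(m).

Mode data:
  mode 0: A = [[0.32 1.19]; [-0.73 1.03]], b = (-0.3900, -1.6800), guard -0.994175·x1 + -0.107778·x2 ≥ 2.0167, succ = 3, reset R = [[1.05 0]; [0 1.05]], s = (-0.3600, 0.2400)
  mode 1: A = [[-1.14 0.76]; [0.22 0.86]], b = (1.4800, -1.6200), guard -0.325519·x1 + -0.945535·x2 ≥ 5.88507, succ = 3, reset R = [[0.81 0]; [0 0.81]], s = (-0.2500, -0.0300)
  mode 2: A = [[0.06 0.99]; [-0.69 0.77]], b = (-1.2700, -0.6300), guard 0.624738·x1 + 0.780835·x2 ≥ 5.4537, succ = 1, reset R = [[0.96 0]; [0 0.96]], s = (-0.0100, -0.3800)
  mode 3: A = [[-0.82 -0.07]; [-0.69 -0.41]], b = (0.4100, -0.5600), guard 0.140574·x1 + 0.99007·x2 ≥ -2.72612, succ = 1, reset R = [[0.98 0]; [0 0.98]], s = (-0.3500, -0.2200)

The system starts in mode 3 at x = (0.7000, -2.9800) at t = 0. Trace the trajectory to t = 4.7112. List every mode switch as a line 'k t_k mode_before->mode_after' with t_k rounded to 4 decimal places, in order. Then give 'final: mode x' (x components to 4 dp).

1 0.8737 3->1
2 1.4268 1->3
3 4.2497 3->1
final: 1 -0.4661 -5.3916

Mode 3: guard c·x = -2.7261 hit at Δt = 0.8737 (t = 0.8737), x⁻ = (0.7246, -2.8563) → reset → x⁺ = (0.3601, -3.0192), jump to mode 1
Mode 1: guard c·x = 5.8851 hit at Δt = 0.5531 (t = 1.4268), x⁻ = (-0.6178, -6.0114) → reset → x⁺ = (-0.7504, -4.8992), jump to mode 3
Mode 3: guard c·x = -2.7261 hit at Δt = 2.8229 (t = 4.2497), x⁻ = (0.6214, -2.8417) → reset → x⁺ = (0.2590, -3.0049), jump to mode 1
Mode 1: flow for 0.4615 to horizon, guard not reached → x = (-0.4661, -5.3916)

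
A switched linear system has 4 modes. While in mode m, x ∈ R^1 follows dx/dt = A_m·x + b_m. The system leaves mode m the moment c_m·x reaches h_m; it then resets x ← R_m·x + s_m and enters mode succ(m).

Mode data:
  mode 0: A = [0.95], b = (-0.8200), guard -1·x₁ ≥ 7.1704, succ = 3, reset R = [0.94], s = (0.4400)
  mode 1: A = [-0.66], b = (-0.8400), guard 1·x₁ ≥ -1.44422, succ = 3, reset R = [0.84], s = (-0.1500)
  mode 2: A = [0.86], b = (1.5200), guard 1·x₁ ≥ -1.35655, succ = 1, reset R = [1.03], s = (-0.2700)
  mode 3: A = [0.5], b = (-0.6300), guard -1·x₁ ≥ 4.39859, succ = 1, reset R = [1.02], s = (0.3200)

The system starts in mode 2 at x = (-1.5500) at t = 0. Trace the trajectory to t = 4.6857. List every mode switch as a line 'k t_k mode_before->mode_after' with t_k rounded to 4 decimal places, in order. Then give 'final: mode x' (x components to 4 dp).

1 0.7400 2->1
2 2.0023 1->3
3 3.5399 3->1
final: 1 -2.6312

Mode 2: guard c·x = -1.3565 hit at Δt = 0.7400 (t = 0.7400), x⁻ = (-1.3565) → reset → x⁺ = (-1.6672), jump to mode 1
Mode 1: guard c·x = -1.4442 hit at Δt = 1.2623 (t = 2.0023), x⁻ = (-1.4442) → reset → x⁺ = (-1.3631), jump to mode 3
Mode 3: guard c·x = 4.3986 hit at Δt = 1.5376 (t = 3.5399), x⁻ = (-4.3986) → reset → x⁺ = (-4.1666), jump to mode 1
Mode 1: flow for 1.1458 to horizon, guard not reached → x = (-2.6312)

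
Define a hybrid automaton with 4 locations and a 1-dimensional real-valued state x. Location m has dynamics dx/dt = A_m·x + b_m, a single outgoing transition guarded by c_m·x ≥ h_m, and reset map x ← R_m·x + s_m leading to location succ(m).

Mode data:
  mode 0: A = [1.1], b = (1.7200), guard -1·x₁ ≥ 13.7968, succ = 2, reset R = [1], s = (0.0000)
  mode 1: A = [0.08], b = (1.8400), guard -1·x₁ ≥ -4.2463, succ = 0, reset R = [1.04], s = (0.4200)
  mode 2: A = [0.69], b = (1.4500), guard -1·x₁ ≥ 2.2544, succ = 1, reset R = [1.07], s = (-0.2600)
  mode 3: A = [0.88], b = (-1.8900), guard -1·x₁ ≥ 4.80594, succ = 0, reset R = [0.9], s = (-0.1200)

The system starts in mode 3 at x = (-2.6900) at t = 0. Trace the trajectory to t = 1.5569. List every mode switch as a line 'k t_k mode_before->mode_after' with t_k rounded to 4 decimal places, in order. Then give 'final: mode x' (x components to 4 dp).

1 0.4123 3->0
final: 0 -11.7133

Mode 3: guard c·x = 4.8059 hit at Δt = 0.4123 (t = 0.4123), x⁻ = (-4.8059) → reset → x⁺ = (-4.4453), jump to mode 0
Mode 0: flow for 1.1446 to horizon, guard not reached → x = (-11.7133)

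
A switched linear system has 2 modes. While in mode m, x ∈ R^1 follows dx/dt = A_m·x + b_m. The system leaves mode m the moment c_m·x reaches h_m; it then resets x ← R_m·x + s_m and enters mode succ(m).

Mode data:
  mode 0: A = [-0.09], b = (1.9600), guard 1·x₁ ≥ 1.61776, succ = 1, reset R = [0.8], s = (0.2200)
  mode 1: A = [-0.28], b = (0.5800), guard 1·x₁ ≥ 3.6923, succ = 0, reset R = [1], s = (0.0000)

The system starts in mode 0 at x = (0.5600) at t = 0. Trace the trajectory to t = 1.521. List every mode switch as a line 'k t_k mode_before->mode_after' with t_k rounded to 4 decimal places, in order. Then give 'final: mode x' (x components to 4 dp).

1 0.5682 0->1
final: 1 1.6447

Mode 0: guard c·x = 1.6178 hit at Δt = 0.5682 (t = 0.5682), x⁻ = (1.6178) → reset → x⁺ = (1.5142), jump to mode 1
Mode 1: flow for 0.9528 to horizon, guard not reached → x = (1.6447)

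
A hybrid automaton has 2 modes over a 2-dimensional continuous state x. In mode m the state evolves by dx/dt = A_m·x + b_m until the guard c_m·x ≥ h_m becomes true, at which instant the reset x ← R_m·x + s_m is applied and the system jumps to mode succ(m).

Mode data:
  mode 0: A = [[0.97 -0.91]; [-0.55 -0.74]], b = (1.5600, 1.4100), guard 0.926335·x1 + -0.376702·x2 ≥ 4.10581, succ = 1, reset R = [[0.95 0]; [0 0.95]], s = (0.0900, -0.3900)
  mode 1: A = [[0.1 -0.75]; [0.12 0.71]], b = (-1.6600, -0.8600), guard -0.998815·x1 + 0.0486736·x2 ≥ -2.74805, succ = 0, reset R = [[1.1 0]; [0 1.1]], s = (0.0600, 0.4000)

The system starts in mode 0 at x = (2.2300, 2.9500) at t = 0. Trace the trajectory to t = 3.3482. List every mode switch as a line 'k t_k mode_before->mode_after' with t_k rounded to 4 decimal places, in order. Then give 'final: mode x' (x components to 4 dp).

1 0.9456 0->1
2 1.9831 1->0
3 2.3578 0->1
final: 1 3.1257 0.1791

Mode 0: guard c·x = 4.1058 hit at Δt = 0.9456 (t = 0.9456), x⁻ = (4.9019, 1.1548) → reset → x⁺ = (4.7468, 0.7071), jump to mode 1
Mode 1: guard c·x = -2.7481 hit at Δt = 1.0375 (t = 1.9831), x⁻ = (2.7941, 0.8790) → reset → x⁺ = (3.1336, 1.3669), jump to mode 0
Mode 0: guard c·x = 4.1058 hit at Δt = 0.3747 (t = 2.3578), x⁻ = (4.7546, 0.7925) → reset → x⁺ = (4.6069, 0.3629), jump to mode 1
Mode 1: flow for 0.9904 to horizon, guard not reached → x = (3.1257, 0.1791)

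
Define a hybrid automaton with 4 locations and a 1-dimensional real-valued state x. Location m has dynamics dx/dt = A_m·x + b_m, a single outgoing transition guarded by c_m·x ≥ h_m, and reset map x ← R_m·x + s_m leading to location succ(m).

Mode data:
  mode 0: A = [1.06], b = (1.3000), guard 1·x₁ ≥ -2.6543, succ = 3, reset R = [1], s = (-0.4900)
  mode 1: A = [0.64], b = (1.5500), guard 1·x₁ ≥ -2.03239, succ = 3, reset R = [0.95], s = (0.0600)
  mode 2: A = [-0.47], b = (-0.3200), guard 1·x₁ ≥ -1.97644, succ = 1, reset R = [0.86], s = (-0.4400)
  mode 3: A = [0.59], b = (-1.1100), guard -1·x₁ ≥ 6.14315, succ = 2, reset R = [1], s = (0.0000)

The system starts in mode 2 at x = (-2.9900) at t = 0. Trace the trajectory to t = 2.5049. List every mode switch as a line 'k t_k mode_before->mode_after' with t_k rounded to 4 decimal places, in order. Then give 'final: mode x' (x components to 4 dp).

1 1.2296 2->1
2 1.7334 1->3
final: 3 -4.0337

Mode 2: guard c·x = -1.9764 hit at Δt = 1.2296 (t = 1.2296), x⁻ = (-1.9764) → reset → x⁺ = (-2.1397), jump to mode 1
Mode 1: guard c·x = -2.0324 hit at Δt = 0.5038 (t = 1.7334), x⁻ = (-2.0324) → reset → x⁺ = (-1.8708), jump to mode 3
Mode 3: flow for 0.7715 to horizon, guard not reached → x = (-4.0337)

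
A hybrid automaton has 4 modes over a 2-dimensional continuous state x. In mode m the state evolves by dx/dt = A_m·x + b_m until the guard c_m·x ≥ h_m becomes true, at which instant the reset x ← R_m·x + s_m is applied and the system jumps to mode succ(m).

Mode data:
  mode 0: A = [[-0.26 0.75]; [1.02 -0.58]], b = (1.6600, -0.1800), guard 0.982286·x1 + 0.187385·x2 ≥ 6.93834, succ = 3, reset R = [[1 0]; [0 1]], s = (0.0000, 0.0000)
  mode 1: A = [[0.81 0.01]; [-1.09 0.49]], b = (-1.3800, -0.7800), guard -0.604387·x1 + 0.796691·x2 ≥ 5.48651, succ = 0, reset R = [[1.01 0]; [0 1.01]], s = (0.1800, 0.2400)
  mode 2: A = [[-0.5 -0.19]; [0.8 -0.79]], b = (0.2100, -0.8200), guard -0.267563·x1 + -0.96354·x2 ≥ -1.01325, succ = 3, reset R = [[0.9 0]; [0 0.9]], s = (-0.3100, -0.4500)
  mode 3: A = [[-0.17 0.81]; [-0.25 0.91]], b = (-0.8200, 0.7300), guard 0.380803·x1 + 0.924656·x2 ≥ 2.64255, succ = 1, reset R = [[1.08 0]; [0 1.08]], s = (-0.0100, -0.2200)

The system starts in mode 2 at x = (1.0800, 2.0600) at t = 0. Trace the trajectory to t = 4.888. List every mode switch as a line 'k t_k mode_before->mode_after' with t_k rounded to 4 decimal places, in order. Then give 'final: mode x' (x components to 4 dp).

1 0.9260 2->3
2 2.1788 3->1
3 3.7565 1->0
final: 0 2.6475 3.2294

Mode 2: guard c·x = -1.0132 hit at Δt = 0.9260 (t = 0.9260), x⁻ = (0.6416, 0.8734) → reset → x⁺ = (0.2675, 0.3361), jump to mode 3
Mode 3: guard c·x = 2.6425 hit at Δt = 1.2528 (t = 2.1788), x⁻ = (0.5002, 2.6519) → reset → x⁺ = (0.5303, 2.6440), jump to mode 1
Mode 1: guard c·x = 5.4865 hit at Δt = 1.5777 (t = 3.7565), x⁻ = (-2.4096, 5.0586) → reset → x⁺ = (-2.2537, 5.3492), jump to mode 0
Mode 0: flow for 1.1315 to horizon, guard not reached → x = (2.6475, 3.2294)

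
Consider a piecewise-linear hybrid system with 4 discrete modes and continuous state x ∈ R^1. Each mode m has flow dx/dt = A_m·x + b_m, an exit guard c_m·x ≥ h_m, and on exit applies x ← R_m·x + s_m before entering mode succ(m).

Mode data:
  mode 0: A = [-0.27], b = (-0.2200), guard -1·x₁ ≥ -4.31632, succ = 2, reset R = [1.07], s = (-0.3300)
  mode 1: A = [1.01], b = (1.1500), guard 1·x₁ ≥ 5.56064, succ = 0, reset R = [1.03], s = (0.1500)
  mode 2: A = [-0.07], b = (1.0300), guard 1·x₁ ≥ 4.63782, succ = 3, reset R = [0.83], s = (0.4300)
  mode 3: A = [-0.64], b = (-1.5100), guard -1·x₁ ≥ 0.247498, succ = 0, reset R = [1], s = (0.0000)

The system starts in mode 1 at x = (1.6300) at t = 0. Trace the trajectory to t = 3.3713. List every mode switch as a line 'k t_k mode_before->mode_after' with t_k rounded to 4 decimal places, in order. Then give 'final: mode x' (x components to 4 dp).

Mode 1: guard c·x = 5.5606 hit at Δt = 0.8749 (t = 0.8749), x⁻ = (5.5606) → reset → x⁺ = (5.8775), jump to mode 0
Mode 0: guard c·x = -4.3163 hit at Δt = 0.9838 (t = 1.8587), x⁻ = (4.3163) → reset → x⁺ = (4.2885), jump to mode 2
Mode 2: guard c·x = 4.6378 hit at Δt = 0.4869 (t = 2.3456), x⁻ = (4.6378) → reset → x⁺ = (4.2794), jump to mode 3
Mode 3: flow for 1.0257 to horizon, guard not reached → x = (1.0841)

1 0.8749 1->0
2 1.8587 0->2
3 2.3456 2->3
final: 3 1.0841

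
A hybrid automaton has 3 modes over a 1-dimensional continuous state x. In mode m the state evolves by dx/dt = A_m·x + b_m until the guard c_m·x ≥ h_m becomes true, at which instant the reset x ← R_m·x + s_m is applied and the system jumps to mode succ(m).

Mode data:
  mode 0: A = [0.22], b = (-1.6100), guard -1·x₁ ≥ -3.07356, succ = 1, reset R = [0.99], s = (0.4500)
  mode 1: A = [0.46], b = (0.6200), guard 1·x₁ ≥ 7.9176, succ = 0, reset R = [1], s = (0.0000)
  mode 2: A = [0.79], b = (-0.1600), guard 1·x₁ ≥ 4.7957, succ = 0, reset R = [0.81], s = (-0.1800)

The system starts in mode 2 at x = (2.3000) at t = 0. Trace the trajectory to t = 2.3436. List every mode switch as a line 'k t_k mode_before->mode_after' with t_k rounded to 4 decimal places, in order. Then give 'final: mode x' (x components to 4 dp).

Mode 2: guard c·x = 4.7957 hit at Δt = 0.9922 (t = 0.9922), x⁻ = (4.7957) → reset → x⁺ = (3.7045), jump to mode 0
Mode 0: guard c·x = -3.0736 hit at Δt = 0.7315 (t = 1.7237), x⁻ = (3.0736) → reset → x⁺ = (3.4928), jump to mode 1
Mode 1: flow for 0.6199 to horizon, guard not reached → x = (5.0901)

1 0.9922 2->0
2 1.7237 0->1
final: 1 5.0901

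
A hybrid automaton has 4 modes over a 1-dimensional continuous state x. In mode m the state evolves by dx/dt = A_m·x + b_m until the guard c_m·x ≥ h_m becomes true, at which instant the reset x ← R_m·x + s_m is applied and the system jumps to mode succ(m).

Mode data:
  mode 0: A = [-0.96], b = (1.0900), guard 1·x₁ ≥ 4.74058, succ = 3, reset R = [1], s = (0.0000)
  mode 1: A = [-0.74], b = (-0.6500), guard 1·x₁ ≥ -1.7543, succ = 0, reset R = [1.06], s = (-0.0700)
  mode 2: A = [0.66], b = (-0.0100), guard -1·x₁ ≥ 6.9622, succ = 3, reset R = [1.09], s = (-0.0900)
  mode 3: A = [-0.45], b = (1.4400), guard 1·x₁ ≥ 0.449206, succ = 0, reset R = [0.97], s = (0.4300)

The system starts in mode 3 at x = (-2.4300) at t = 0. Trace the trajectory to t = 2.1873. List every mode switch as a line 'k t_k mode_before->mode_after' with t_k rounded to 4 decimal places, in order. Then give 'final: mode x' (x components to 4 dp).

Mode 3: guard c·x = 0.4492 hit at Δt = 1.5916 (t = 1.5916), x⁻ = (0.4492) → reset → x⁺ = (0.8657), jump to mode 0
Mode 0: flow for 0.5957 to horizon, guard not reached → x = (0.9832)

1 1.5916 3->0
final: 0 0.9832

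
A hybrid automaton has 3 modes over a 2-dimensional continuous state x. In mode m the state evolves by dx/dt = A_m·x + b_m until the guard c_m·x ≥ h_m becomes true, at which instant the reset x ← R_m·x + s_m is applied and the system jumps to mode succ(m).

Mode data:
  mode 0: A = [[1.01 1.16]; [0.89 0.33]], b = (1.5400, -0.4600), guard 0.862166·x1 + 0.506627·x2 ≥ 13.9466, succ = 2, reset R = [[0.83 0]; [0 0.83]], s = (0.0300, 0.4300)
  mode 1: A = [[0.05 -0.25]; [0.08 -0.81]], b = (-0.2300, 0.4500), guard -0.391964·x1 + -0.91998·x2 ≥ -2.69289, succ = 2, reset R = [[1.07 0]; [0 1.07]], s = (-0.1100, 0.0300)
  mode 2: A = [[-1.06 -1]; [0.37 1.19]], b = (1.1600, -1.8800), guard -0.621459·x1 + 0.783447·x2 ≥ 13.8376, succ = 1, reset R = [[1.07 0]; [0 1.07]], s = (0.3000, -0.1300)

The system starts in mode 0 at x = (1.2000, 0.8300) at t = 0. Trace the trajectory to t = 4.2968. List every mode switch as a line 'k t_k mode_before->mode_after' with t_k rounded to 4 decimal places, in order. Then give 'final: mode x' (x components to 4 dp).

1 1.1341 0->2
2 1.9970 2->1
3 3.4582 1->2
final: 2 -6.2966 9.8563

Mode 0: guard c·x = 13.9466 hit at Δt = 1.1341 (t = 1.1341), x⁻ = (12.3420, 6.5251) → reset → x⁺ = (10.2738, 5.8458), jump to mode 2
Mode 2: guard c·x = 13.8376 hit at Δt = 0.8629 (t = 1.9970), x⁻ = (-1.6292, 16.3701) → reset → x⁺ = (-1.4433, 17.3860), jump to mode 1
Mode 1: guard c·x = -2.6929 hit at Δt = 1.4612 (t = 3.4582), x⁻ = (-5.8255, 5.4091) → reset → x⁺ = (-6.3433, 5.8178), jump to mode 2
Mode 2: flow for 0.8386 to horizon, guard not reached → x = (-6.2966, 9.8563)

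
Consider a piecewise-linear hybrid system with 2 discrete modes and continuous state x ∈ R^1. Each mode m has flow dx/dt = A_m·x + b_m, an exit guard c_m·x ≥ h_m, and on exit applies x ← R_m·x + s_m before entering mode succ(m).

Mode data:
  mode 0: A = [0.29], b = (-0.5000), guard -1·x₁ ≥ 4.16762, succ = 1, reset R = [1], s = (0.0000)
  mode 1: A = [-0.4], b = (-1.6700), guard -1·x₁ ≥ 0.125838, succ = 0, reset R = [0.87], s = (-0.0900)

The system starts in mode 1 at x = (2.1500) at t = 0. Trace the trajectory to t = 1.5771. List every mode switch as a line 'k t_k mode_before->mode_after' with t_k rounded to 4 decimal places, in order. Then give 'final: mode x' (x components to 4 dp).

Mode 1: guard c·x = 0.1258 hit at Δt = 1.1150 (t = 1.1150), x⁻ = (-0.1258) → reset → x⁺ = (-0.1995), jump to mode 0
Mode 0: flow for 0.4621 to horizon, guard not reached → x = (-0.4753)

1 1.1150 1->0
final: 0 -0.4753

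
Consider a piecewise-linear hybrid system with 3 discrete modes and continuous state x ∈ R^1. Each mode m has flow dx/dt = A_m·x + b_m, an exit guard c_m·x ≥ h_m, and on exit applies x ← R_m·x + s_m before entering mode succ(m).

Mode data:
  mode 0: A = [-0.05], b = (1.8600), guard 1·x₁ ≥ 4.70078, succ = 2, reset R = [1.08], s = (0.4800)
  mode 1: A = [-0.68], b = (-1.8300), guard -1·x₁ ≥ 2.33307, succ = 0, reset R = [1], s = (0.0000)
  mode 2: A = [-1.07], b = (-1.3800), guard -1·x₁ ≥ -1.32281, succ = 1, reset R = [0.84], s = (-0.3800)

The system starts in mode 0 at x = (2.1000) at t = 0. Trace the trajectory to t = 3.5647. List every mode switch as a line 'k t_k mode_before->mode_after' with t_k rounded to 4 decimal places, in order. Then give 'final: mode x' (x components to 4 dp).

1 1.5397 0->2
2 2.4401 2->1
final: 1 -1.0982

Mode 0: guard c·x = 4.7008 hit at Δt = 1.5397 (t = 1.5397), x⁻ = (4.7008) → reset → x⁺ = (5.5568), jump to mode 2
Mode 2: guard c·x = -1.3228 hit at Δt = 0.9004 (t = 2.4401), x⁻ = (1.3228) → reset → x⁺ = (0.7312), jump to mode 1
Mode 1: flow for 1.1246 to horizon, guard not reached → x = (-1.0982)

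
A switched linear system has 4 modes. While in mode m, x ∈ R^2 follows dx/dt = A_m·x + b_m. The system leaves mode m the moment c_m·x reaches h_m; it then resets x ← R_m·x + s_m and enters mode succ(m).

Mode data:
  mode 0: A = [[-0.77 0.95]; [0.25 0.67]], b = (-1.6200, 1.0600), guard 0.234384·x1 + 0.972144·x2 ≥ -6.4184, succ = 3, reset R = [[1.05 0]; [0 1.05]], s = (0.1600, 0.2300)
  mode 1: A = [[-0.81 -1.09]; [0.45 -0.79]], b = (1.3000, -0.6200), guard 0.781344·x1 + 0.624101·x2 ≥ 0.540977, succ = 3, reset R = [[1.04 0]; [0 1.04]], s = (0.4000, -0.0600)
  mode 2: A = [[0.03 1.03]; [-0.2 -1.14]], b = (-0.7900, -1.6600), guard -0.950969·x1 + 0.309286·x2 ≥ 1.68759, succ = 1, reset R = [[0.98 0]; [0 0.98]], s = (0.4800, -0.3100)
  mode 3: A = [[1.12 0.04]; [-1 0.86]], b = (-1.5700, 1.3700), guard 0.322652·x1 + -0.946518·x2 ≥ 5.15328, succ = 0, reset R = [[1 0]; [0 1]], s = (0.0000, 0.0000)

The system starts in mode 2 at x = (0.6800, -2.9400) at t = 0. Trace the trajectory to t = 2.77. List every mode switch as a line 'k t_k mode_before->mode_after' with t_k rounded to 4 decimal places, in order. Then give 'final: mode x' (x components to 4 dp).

1 0.9473 2->1
2 2.1200 1->3
final: 3 2.6897 -2.9794

Mode 2: guard c·x = 1.6876 hit at Δt = 0.9473 (t = 0.9473), x⁻ = (-2.3671, -1.8218) → reset → x⁺ = (-1.8398, -2.0954), jump to mode 1
Mode 1: guard c·x = 0.5410 hit at Δt = 1.1727 (t = 2.1200), x⁻ = (1.5948, -1.1298) → reset → x⁺ = (2.0586, -1.2350), jump to mode 3
Mode 3: flow for 0.6500 to horizon, guard not reached → x = (2.6897, -2.9794)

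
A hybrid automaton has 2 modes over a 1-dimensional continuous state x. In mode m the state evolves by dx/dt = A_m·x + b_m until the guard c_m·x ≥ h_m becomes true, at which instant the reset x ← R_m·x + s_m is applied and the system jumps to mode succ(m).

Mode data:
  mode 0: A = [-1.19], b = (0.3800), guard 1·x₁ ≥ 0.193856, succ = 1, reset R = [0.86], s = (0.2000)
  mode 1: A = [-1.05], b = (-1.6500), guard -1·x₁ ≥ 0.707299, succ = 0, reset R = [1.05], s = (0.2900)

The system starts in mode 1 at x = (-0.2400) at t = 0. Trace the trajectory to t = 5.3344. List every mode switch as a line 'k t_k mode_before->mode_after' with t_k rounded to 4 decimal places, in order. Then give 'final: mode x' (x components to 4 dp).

1 0.4117 1->0
2 1.9385 0->1
3 2.7078 1->0
4 4.2346 0->1
5 5.0039 1->0
final: 0 -0.2016

Mode 1: guard c·x = 0.7073 hit at Δt = 0.4117 (t = 0.4117), x⁻ = (-0.7073) → reset → x⁺ = (-0.4527), jump to mode 0
Mode 0: guard c·x = 0.1939 hit at Δt = 1.5268 (t = 1.9385), x⁻ = (0.1939) → reset → x⁺ = (0.3667), jump to mode 1
Mode 1: guard c·x = 0.7073 hit at Δt = 0.7693 (t = 2.7078), x⁻ = (-0.7073) → reset → x⁺ = (-0.4527), jump to mode 0
Mode 0: guard c·x = 0.1939 hit at Δt = 1.5268 (t = 4.2346), x⁻ = (0.1939) → reset → x⁺ = (0.3667), jump to mode 1
Mode 1: guard c·x = 0.7073 hit at Δt = 0.7693 (t = 5.0039), x⁻ = (-0.7073) → reset → x⁺ = (-0.4527), jump to mode 0
Mode 0: flow for 0.3305 to horizon, guard not reached → x = (-0.2016)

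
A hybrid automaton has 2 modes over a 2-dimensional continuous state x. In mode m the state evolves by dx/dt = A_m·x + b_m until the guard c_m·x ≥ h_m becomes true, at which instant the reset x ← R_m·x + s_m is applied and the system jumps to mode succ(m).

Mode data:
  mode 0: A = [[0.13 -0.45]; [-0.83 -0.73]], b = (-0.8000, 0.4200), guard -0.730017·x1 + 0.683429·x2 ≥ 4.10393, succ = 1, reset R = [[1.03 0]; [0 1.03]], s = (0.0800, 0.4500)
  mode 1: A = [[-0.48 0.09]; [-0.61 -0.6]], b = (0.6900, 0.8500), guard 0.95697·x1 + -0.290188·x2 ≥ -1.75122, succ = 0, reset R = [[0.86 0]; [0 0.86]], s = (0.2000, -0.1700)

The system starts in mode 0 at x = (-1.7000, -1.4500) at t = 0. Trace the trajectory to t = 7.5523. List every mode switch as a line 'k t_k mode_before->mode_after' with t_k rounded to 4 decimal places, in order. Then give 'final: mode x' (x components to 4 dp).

Mode 0: guard c·x = 4.1039 hit at Δt = 1.5725 (t = 1.5725), x⁻ = (-3.7369, 2.0133) → reset → x⁺ = (-3.7690, 2.5237), jump to mode 1
Mode 1: guard c·x = -1.7512 hit at Δt = 1.4251 (t = 2.9976), x⁻ = (-0.9065, 3.0454) → reset → x⁺ = (-0.5796, 2.4491), jump to mode 0
Mode 0: guard c·x = 4.1039 hit at Δt = 1.2078 (t = 4.2054), x⁻ = (-3.1173, 2.6751) → reset → x⁺ = (-3.1309, 3.2053), jump to mode 1
Mode 1: guard c·x = -1.7512 hit at Δt = 1.1983 (t = 5.4037), x⁻ = (-0.8590, 3.2019) → reset → x⁺ = (-0.5388, 2.5836), jump to mode 0
Mode 0: guard c·x = 4.1039 hit at Δt = 1.1947 (t = 6.5984), x⁻ = (-3.0862, 2.7083) → reset → x⁺ = (-3.0988, 3.2396), jump to mode 1
Mode 1: flow for 0.9539 to horizon, guard not reached → x = (-1.1995, 3.3259)

1 1.5725 0->1
2 2.9976 1->0
3 4.2054 0->1
4 5.4037 1->0
5 6.5984 0->1
final: 1 -1.1995 3.3259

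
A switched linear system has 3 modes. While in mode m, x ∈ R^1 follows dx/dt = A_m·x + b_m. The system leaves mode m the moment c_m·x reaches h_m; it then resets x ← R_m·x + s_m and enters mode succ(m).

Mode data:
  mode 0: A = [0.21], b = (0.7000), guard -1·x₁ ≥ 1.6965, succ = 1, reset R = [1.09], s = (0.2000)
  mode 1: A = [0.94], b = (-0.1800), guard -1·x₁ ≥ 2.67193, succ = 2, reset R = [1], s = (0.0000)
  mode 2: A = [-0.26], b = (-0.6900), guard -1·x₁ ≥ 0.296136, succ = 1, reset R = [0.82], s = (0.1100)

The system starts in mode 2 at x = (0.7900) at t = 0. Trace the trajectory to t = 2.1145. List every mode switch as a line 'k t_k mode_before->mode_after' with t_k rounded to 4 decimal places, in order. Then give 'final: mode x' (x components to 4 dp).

Mode 2: guard c·x = 0.2961 hit at Δt = 1.4573 (t = 1.4573), x⁻ = (-0.2961) → reset → x⁺ = (-0.1328), jump to mode 1
Mode 1: flow for 0.6572 to horizon, guard not reached → x = (-0.4101)

1 1.4573 2->1
final: 1 -0.4101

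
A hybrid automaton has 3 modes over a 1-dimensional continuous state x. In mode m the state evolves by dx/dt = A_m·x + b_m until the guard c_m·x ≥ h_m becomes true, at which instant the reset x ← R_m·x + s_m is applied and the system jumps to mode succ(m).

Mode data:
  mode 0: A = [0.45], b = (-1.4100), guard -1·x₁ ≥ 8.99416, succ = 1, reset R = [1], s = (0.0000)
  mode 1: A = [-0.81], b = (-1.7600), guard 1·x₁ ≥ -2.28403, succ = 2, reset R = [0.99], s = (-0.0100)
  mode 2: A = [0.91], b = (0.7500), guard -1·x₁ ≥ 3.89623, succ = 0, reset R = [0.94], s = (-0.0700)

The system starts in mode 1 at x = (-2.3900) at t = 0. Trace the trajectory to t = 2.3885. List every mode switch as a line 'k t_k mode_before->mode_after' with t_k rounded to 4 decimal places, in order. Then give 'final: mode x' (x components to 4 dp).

Mode 1: guard c·x = -2.2840 hit at Δt = 0.8264 (t = 0.8264), x⁻ = (-2.2840) → reset → x⁺ = (-2.2712), jump to mode 2
Mode 2: guard c·x = 3.8962 hit at Δt = 0.8273 (t = 1.6537), x⁻ = (-3.8962) → reset → x⁺ = (-3.7325), jump to mode 0
Mode 0: flow for 0.7348 to horizon, guard not reached → x = (-6.4230)

1 0.8264 1->2
2 1.6537 2->0
final: 0 -6.4230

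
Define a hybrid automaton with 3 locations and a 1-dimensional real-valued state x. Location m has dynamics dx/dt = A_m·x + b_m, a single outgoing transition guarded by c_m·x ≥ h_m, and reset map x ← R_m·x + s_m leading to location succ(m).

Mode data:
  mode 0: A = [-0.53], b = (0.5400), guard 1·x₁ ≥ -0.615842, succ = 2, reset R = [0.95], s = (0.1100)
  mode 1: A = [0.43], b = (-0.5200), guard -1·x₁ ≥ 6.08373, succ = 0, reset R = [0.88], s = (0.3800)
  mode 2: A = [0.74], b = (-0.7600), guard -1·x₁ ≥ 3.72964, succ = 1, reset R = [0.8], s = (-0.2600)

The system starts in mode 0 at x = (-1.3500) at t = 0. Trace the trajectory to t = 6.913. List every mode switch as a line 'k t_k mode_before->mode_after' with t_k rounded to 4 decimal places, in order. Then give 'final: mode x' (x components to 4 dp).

Mode 0: guard c·x = -0.6158 hit at Δt = 0.6999 (t = 0.6999), x⁻ = (-0.6158) → reset → x⁺ = (-0.4750), jump to mode 2
Mode 2: guard c·x = 3.7296 hit at Δt = 1.5577 (t = 2.2576), x⁻ = (-3.7296) → reset → x⁺ = (-3.2437), jump to mode 1
Mode 1: guard c·x = 6.0837 hit at Δt = 1.1473 (t = 3.4049), x⁻ = (-6.0837) → reset → x⁺ = (-4.9737), jump to mode 0
Mode 0: guard c·x = -0.6158 hit at Δt = 2.4510 (t = 5.8559), x⁻ = (-0.6158) → reset → x⁺ = (-0.4750), jump to mode 2
Mode 2: flow for 1.0571 to horizon, guard not reached → x = (-2.2570)

1 0.6999 0->2
2 2.2576 2->1
3 3.4049 1->0
4 5.8559 0->2
final: 2 -2.2570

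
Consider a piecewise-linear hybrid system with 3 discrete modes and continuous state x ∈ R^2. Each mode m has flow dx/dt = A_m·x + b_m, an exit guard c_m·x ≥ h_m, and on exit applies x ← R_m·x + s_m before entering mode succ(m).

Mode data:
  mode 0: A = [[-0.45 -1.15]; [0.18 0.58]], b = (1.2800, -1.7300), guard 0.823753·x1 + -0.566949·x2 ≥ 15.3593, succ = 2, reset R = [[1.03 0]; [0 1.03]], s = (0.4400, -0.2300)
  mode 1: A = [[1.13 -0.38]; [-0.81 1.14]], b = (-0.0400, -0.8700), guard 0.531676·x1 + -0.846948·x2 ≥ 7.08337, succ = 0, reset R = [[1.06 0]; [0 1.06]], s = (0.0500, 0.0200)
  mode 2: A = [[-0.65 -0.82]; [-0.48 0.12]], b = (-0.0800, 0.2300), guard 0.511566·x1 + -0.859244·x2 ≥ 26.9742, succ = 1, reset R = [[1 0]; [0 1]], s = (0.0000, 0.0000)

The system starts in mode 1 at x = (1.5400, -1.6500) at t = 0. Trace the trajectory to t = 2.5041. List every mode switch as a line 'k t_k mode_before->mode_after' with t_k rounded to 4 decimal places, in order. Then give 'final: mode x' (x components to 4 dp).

Mode 1: guard c·x = 7.0834 hit at Δt = 0.6083 (t = 0.6083), x⁻ = (4.0774, -5.8038) → reset → x⁺ = (4.3720, -6.1321), jump to mode 0
Mode 0: guard c·x = 15.3593 hit at Δt = 0.9055 (t = 1.5138), x⁻ = (11.1681, -10.8643) → reset → x⁺ = (11.9432, -11.4203), jump to mode 2
Mode 2: flow for 0.9903 to horizon, guard not reached → x = (15.5546, -19.3689)

1 0.6083 1->0
2 1.5138 0->2
final: 2 15.5546 -19.3689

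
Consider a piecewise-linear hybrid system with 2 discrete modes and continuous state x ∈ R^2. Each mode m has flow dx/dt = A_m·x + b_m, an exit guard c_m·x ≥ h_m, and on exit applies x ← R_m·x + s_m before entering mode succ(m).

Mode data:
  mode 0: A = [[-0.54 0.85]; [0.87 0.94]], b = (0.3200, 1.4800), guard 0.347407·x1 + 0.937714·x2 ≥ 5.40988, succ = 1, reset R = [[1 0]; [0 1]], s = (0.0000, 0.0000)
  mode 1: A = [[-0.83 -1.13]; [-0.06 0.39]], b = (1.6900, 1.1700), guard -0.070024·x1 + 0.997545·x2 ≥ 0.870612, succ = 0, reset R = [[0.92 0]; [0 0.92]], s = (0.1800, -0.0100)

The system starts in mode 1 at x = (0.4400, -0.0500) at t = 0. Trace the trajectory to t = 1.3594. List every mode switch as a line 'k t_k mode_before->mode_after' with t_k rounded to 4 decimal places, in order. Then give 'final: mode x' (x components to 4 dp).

1 0.7647 1->0
final: 0 1.7992 3.5472

Mode 1: guard c·x = 0.8706 hit at Δt = 0.7647 (t = 0.7647), x⁻ = (0.8883, 0.9351) → reset → x⁺ = (0.9973, 0.8503), jump to mode 0
Mode 0: flow for 0.5947 to horizon, guard not reached → x = (1.7992, 3.5472)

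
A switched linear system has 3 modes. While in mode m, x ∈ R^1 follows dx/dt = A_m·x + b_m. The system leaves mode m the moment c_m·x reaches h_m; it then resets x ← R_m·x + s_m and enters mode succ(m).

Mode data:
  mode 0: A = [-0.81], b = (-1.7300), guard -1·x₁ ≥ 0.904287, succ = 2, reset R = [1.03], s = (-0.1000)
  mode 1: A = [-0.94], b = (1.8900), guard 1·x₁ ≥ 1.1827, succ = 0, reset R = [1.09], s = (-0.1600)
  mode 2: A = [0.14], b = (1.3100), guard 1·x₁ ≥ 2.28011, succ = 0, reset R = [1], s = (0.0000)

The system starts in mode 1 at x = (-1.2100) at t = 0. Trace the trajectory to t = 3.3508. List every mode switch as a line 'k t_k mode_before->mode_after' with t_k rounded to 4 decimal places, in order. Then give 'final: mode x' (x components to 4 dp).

Mode 1: guard c·x = 1.1827 hit at Δt = 1.4451 (t = 1.4451), x⁻ = (1.1827) → reset → x⁺ = (1.1291), jump to mode 0
Mode 0: guard c·x = 0.9043 hit at Δt = 1.2037 (t = 2.6488), x⁻ = (-0.9043) → reset → x⁺ = (-1.0314), jump to mode 2
Mode 2: flow for 0.7020 to horizon, guard not reached → x = (-0.1716)

1 1.4451 1->0
2 2.6488 0->2
final: 2 -0.1716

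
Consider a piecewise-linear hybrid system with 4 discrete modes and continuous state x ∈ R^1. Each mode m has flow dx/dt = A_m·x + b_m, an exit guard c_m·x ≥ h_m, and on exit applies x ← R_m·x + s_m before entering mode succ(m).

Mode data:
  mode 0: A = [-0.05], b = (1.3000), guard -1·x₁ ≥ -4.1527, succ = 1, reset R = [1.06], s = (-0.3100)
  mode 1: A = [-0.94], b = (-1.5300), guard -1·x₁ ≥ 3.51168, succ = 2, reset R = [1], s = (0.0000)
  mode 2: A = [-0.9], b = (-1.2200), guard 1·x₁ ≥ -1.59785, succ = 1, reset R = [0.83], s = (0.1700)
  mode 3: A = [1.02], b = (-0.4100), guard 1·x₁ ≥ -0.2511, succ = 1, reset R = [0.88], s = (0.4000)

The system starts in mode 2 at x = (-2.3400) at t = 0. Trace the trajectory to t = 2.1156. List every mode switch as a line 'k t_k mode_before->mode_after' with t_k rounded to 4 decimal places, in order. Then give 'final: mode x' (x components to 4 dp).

1 1.5577 2->1
final: 1 -1.3486

Mode 2: guard c·x = -1.5978 hit at Δt = 1.5577 (t = 1.5577), x⁻ = (-1.5978) → reset → x⁺ = (-1.1562), jump to mode 1
Mode 1: flow for 0.5579 to horizon, guard not reached → x = (-1.3486)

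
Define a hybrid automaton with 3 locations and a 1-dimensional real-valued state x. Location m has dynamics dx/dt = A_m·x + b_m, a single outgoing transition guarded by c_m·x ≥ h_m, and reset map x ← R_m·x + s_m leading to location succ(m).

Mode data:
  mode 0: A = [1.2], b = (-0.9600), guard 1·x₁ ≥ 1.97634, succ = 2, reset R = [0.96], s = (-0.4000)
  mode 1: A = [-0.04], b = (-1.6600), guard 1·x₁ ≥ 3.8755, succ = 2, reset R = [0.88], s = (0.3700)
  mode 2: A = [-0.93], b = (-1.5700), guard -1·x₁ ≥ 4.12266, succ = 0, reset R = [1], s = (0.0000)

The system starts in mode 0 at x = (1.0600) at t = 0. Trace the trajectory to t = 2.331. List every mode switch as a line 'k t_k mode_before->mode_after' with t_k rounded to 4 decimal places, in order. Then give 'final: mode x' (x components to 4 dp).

1 1.2579 0->2
final: 2 -0.5139

Mode 0: guard c·x = 1.9763 hit at Δt = 1.2579 (t = 1.2579), x⁻ = (1.9763) → reset → x⁺ = (1.4973), jump to mode 2
Mode 2: flow for 1.0731 to horizon, guard not reached → x = (-0.5139)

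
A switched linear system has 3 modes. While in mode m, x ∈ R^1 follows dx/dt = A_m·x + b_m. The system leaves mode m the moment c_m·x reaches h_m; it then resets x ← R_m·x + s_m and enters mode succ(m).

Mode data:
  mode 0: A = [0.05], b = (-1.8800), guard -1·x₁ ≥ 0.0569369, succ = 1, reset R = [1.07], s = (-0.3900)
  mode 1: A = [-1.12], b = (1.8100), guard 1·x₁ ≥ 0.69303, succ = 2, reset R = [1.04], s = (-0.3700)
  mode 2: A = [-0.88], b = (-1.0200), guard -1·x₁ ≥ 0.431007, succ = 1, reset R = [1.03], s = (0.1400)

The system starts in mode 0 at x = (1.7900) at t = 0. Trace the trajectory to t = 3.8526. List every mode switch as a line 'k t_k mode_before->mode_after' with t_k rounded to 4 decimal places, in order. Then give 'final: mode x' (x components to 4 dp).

1 1.0058 0->1
2 1.7256 1->2
3 2.5544 2->1
4 3.2083 1->2
final: 2 -0.3026

Mode 0: guard c·x = 0.0569 hit at Δt = 1.0058 (t = 1.0058), x⁻ = (-0.0569) → reset → x⁺ = (-0.4509), jump to mode 1
Mode 1: guard c·x = 0.6930 hit at Δt = 0.7198 (t = 1.7256), x⁻ = (0.6930) → reset → x⁺ = (0.3508), jump to mode 2
Mode 2: guard c·x = 0.4310 hit at Δt = 0.8288 (t = 2.5544), x⁻ = (-0.4310) → reset → x⁺ = (-0.3039), jump to mode 1
Mode 1: guard c·x = 0.6930 hit at Δt = 0.6539 (t = 3.2083), x⁻ = (0.6930) → reset → x⁺ = (0.3508), jump to mode 2
Mode 2: flow for 0.6443 to horizon, guard not reached → x = (-0.3026)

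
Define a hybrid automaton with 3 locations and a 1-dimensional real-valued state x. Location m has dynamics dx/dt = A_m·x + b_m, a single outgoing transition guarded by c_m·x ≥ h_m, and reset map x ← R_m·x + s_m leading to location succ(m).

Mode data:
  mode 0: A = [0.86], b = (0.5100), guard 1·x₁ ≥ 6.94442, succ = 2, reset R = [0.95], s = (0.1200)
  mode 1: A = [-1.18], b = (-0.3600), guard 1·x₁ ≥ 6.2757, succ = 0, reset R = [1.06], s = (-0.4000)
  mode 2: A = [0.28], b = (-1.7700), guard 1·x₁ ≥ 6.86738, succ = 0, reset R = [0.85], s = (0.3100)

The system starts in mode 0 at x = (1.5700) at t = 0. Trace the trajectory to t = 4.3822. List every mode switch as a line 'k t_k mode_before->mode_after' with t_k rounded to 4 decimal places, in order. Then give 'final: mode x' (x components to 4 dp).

Mode 0: guard c·x = 6.9444 hit at Δt = 1.4516 (t = 1.4516), x⁻ = (6.9444) → reset → x⁺ = (6.7172), jump to mode 2
Mode 2: guard c·x = 6.8674 hit at Δt = 1.1489 (t = 2.6005), x⁻ = (6.8674) → reset → x⁺ = (6.1473), jump to mode 0
Mode 0: guard c·x = 6.9444 hit at Δt = 0.1300 (t = 2.7305), x⁻ = (6.9444) → reset → x⁺ = (6.7172), jump to mode 2
Mode 2: guard c·x = 6.8674 hit at Δt = 1.1489 (t = 3.8794), x⁻ = (6.8674) → reset → x⁺ = (6.1473), jump to mode 0
Mode 0: guard c·x = 6.9444 hit at Δt = 0.1300 (t = 4.0094), x⁻ = (6.9444) → reset → x⁺ = (6.7172), jump to mode 2
Mode 2: flow for 0.3728 to horizon, guard not reached → x = (6.7607)

1 1.4516 0->2
2 2.6005 2->0
3 2.7305 0->2
4 3.8794 2->0
5 4.0094 0->2
final: 2 6.7607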